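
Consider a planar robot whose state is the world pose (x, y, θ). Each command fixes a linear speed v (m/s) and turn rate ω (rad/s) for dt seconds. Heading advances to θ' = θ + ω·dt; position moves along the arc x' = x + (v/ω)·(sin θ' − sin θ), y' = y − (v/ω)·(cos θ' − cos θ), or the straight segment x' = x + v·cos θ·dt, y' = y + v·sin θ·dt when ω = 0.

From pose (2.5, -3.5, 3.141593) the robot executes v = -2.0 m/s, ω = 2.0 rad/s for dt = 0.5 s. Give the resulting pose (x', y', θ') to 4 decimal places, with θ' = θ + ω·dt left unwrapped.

(3.3415, -3.0403, 4.1416)

θ' = 3.1416 + 2.0·0.5 = 4.1416
R = v/ω = -2.0/2.0 = -1.0000
x' = 2.5 + -1.0000·(sin 4.1416 − sin 3.1416) = 3.3415
y' = -3.5 − -1.0000·(cos 4.1416 − cos 3.1416) = -3.0403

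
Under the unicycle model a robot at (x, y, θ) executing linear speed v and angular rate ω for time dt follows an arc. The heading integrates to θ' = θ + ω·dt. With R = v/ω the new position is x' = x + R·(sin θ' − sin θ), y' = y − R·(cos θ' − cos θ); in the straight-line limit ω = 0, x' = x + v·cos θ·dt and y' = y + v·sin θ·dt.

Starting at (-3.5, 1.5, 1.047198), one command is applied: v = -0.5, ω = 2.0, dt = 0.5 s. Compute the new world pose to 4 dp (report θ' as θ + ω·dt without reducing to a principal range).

(-3.5057, 1.2604, 2.0472)

θ' = 1.0472 + 2.0·0.5 = 2.0472
R = v/ω = -0.5/2.0 = -0.2500
x' = -3.5 + -0.2500·(sin 2.0472 − sin 1.0472) = -3.5057
y' = 1.5 − -0.2500·(cos 2.0472 − cos 1.0472) = 1.2604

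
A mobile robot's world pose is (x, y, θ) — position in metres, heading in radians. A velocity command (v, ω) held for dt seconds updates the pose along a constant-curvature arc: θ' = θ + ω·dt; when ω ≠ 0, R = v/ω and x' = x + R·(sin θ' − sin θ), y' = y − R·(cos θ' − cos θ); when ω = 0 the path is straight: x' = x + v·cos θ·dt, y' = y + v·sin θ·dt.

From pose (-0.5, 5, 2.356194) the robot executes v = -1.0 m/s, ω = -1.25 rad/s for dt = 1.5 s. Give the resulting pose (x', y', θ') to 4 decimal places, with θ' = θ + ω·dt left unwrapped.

(-0.6954, 3.7252, 0.4812)

θ' = 2.3562 + -1.25·1.5 = 0.4812
R = v/ω = -1.0/-1.25 = 0.8000
x' = -0.5 + 0.8000·(sin 0.4812 − sin 2.3562) = -0.6954
y' = 5 − 0.8000·(cos 0.4812 − cos 2.3562) = 3.7252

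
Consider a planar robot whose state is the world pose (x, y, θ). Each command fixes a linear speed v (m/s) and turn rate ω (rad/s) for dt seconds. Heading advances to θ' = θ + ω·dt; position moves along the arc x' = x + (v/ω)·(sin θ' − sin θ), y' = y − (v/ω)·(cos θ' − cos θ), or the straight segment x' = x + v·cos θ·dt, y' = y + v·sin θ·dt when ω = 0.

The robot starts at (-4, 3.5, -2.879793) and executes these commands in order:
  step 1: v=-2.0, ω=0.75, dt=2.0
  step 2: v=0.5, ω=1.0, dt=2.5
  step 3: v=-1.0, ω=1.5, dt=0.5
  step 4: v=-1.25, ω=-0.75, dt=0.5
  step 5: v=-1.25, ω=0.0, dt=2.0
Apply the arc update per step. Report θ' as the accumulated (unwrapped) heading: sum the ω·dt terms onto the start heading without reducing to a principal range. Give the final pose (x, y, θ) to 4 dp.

step 1: θ'=-1.3798 (R=-2.6667) → pose (-2.0720, 6.5821, -1.3798)
step 2: θ'=1.1202 (R=0.5000) → pose (-1.1310, 6.4592, 1.1202)
step 3: θ'=1.8702 (R=-0.6667) → pose (-1.1679, 5.9723, 1.8702)
step 4: θ'=1.4952 (R=1.6667) → pose (-1.0985, 5.3548, 1.4952)
step 5: θ'=1.4952 (straight) → pose (-1.2873, 2.8619, 1.4952)

(-1.2873, 2.8619, 1.4952)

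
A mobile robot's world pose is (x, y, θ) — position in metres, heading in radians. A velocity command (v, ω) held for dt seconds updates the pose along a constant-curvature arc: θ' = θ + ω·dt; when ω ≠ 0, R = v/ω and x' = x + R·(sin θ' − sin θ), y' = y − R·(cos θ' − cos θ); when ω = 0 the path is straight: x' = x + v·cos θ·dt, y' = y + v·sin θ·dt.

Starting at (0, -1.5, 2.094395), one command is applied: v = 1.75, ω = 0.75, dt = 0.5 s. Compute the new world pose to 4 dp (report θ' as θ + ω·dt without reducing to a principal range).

θ' = 2.0944 + 0.75·0.5 = 2.4694
R = v/ω = 1.75/0.75 = 2.3333
x' = 0 + 2.3333·(sin 2.4694 − sin 2.0944) = -0.5677
y' = -1.5 − 2.3333·(cos 2.4694 − cos 2.0944) = -0.8409

(-0.5677, -0.8409, 2.4694)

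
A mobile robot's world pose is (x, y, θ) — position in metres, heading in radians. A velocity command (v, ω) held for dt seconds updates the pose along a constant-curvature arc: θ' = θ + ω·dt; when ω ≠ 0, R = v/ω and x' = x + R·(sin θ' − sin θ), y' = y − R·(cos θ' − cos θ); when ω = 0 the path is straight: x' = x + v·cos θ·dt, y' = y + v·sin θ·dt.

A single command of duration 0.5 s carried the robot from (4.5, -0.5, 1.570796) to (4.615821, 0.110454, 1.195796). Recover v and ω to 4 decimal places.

v = 1.2500, ω = -0.7500

Δθ = 1.195796 − 1.570796 = -0.375000
ω = Δθ/dt = -0.375000/0.5 = -0.7500
R = −Δy/(cos θ' − cos θ) = -1.6667
v = R·ω = -1.6667·-0.7500 = 1.2500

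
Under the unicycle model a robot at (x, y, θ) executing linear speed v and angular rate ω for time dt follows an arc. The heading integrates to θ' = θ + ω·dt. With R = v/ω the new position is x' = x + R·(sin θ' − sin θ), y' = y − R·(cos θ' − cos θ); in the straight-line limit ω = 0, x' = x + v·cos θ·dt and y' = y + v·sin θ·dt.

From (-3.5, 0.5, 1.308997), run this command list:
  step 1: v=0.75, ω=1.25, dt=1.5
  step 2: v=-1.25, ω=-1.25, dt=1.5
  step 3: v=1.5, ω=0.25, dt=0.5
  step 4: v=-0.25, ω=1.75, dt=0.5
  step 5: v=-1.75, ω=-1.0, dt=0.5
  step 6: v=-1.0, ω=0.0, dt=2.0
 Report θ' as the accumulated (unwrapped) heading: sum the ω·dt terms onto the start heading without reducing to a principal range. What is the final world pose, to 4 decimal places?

step 1: θ'=3.1840 (R=0.6000) → pose (-4.1050, 1.2548, 3.1840)
step 2: θ'=1.3090 (R=1.0000) → pose (-3.0967, -0.0032, 1.3090)
step 3: θ'=1.4340 (R=6.0000) → pose (-2.9483, 0.7315, 1.4340)
step 4: θ'=2.3090 (R=-0.1429) → pose (-2.9124, 0.6159, 2.3090)
step 5: θ'=1.8090 (R=1.7500) → pose (-2.5063, -0.1489, 1.8090)
step 6: θ'=1.8090 (straight) → pose (-2.0344, -2.0924, 1.8090)

(-2.0344, -2.0924, 1.8090)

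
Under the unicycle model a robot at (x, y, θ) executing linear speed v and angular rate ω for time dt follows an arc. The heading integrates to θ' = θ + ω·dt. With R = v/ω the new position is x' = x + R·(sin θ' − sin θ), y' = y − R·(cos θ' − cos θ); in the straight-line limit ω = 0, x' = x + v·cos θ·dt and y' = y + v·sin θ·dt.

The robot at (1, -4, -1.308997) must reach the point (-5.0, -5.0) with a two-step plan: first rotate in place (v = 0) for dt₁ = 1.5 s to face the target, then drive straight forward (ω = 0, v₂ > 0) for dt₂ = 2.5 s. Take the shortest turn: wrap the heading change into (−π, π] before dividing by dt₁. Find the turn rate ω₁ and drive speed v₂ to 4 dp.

ω₁ = -1.1116, v₂ = 2.4331

heading to target = atan2(-5−-4, -5−1) = -2.9764
Δθ = wrap(-2.9764 − -1.3090) = -1.6674; ω₁ = Δθ/dt₁ = -1.1116
distance = √((-5−1)² + (-5−-4)²) = 6.0828; v₂ = distance/dt₂ = 2.4331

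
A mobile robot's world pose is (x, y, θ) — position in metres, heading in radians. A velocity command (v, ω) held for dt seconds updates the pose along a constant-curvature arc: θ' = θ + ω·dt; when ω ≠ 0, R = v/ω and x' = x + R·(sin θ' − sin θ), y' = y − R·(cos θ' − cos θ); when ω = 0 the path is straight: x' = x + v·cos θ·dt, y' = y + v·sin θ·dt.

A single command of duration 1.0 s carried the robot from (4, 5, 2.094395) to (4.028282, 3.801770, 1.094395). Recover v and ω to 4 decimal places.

v = -1.2500, ω = -1.0000

Δθ = 1.094395 − 2.094395 = -1.000000
ω = Δθ/dt = -1.000000/1.0 = -1.0000
R = −Δy/(cos θ' − cos θ) = 1.2500
v = R·ω = 1.2500·-1.0000 = -1.2500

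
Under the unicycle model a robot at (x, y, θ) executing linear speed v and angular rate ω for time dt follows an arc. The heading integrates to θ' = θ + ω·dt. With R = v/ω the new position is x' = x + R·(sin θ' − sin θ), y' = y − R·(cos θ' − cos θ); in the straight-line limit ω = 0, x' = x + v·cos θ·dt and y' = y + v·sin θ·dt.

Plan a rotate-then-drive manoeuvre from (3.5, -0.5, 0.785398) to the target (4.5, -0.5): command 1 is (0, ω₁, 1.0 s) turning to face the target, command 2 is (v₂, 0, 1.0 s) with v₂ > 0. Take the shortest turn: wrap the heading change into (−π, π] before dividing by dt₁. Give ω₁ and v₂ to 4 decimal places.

heading to target = atan2(-0.5−-0.5, 4.5−3.5) = 0.0000
Δθ = wrap(0.0000 − 0.7854) = -0.7854; ω₁ = Δθ/dt₁ = -0.7854
distance = √((4.5−3.5)² + (-0.5−-0.5)²) = 1.0000; v₂ = distance/dt₂ = 1.0000

ω₁ = -0.7854, v₂ = 1.0000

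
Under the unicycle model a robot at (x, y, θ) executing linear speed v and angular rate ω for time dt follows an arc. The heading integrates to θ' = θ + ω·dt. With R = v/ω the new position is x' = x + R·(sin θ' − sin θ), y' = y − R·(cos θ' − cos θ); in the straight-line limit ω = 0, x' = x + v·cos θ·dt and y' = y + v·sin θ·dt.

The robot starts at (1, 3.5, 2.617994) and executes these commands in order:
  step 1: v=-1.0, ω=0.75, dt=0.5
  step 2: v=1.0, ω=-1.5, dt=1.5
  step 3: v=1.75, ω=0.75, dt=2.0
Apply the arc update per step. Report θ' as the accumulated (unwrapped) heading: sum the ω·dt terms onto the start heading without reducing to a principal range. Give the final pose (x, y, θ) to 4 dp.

step 1: θ'=2.9930 (R=-1.3333) → pose (1.4693, 3.3361, 2.9930)
step 2: θ'=0.7430 (R=-0.6667) → pose (1.1170, 4.4863, 0.7430)
step 3: θ'=2.2430 (R=2.3333) → pose (1.3642, 7.6577, 2.2430)

(1.3642, 7.6577, 2.2430)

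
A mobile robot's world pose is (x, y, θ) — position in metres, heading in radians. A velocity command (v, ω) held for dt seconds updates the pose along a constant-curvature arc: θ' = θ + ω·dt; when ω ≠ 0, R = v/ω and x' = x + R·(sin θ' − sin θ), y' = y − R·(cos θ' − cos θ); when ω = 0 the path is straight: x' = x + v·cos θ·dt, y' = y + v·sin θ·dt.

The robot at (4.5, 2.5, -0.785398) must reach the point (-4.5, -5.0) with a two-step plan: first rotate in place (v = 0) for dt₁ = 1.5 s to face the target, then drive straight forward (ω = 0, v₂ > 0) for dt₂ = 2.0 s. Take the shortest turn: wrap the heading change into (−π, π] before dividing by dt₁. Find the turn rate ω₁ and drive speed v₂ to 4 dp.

ω₁ = -1.1076, v₂ = 5.8577

heading to target = atan2(-5−2.5, -4.5−4.5) = -2.4469
Δθ = wrap(-2.4469 − -0.7854) = -1.6615; ω₁ = Δθ/dt₁ = -1.1076
distance = √((-4.5−4.5)² + (-5−2.5)²) = 11.7154; v₂ = distance/dt₂ = 5.8577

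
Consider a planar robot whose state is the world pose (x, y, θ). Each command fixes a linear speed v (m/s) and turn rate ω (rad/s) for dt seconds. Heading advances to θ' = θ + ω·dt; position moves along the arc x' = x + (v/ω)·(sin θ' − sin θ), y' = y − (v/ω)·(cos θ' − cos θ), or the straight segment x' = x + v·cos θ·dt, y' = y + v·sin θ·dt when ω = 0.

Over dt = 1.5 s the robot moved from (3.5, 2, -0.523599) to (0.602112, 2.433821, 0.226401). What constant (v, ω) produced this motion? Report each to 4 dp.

v = -2.0000, ω = 0.5000

Δθ = 0.226401 − -0.523599 = 0.750000
ω = Δθ/dt = 0.750000/1.5 = 0.5000
R = Δx/(sin θ' − sin θ) = -4.0000
v = R·ω = -4.0000·0.5000 = -2.0000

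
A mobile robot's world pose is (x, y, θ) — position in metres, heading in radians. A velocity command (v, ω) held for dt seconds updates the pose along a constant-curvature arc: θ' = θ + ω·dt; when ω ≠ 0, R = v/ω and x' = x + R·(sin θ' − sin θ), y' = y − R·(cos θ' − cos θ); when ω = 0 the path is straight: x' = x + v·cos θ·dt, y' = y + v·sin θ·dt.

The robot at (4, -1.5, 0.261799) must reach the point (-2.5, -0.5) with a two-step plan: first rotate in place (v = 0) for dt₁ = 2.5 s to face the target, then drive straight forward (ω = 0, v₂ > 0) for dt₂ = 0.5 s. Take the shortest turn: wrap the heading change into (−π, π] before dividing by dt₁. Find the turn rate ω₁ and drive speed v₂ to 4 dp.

ω₁ = 1.0909, v₂ = 13.1529

heading to target = atan2(-0.5−-1.5, -2.5−4) = 2.9889
Δθ = wrap(2.9889 − 0.2618) = 2.7271; ω₁ = Δθ/dt₁ = 1.0909
distance = √((-2.5−4)² + (-0.5−-1.5)²) = 6.5765; v₂ = distance/dt₂ = 13.1529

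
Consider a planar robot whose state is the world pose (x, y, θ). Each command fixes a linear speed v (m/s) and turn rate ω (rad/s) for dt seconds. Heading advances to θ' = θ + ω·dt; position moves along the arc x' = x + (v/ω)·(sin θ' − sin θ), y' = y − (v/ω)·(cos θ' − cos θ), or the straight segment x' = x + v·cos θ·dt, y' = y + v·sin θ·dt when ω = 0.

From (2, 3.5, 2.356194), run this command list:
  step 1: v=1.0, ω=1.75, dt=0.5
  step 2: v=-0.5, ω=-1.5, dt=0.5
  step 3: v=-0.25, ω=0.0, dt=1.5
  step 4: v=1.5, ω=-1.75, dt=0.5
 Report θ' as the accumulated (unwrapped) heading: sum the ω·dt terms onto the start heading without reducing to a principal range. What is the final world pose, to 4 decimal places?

(1.7445, 4.0129, 1.6062)

step 1: θ'=3.2312 (R=0.5714) → pose (1.5448, 3.6651, 3.2312)
step 2: θ'=2.4812 (R=0.3333) → pose (1.7791, 3.5963, 2.4812)
step 3: θ'=2.4812 (straight) → pose (2.0753, 3.3663, 2.4812)
step 4: θ'=1.6062 (R=-0.8571) → pose (1.7445, 4.0129, 1.6062)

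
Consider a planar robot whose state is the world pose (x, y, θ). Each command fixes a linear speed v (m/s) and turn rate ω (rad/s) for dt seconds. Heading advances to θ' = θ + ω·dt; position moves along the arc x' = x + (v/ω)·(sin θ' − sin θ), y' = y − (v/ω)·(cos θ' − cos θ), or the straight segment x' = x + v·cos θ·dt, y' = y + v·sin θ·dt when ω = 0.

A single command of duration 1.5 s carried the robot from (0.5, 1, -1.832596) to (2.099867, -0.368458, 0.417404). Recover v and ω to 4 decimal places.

Δθ = 0.417404 − -1.832596 = 2.250000
ω = Δθ/dt = 2.250000/1.5 = 1.5000
R = Δx/(sin θ' − sin θ) = 1.1667
v = R·ω = 1.1667·1.5000 = 1.7500

v = 1.7500, ω = 1.5000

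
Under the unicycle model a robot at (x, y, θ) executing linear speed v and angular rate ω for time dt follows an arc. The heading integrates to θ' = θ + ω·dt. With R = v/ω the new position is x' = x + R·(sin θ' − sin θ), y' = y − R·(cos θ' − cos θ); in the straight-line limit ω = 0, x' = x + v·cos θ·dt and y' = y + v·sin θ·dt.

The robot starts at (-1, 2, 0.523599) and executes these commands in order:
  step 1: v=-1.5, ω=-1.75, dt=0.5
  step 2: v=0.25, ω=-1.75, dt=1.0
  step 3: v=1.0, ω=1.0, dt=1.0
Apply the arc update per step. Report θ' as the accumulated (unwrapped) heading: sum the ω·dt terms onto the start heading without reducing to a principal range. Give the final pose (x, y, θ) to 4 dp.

step 1: θ'=-0.3514 (R=0.8571) → pose (-1.7236, 1.9375, -0.3514)
step 2: θ'=-2.1014 (R=-0.1429) → pose (-1.6496, 1.7311, -2.1014)
step 3: θ'=-1.1014 (R=1.0000) → pose (-1.6789, 0.7727, -1.1014)

(-1.6789, 0.7727, -1.1014)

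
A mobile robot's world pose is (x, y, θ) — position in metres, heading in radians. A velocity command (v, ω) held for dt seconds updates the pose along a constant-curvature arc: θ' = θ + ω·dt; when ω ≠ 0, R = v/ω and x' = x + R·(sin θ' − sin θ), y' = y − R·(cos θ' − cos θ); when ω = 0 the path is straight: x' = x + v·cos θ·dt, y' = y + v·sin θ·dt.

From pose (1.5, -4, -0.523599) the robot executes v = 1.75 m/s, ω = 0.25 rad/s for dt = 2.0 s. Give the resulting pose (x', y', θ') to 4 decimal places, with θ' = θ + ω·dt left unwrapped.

(4.8348, -4.9359, -0.0236)

θ' = -0.5236 + 0.25·2.0 = -0.0236
R = v/ω = 1.75/0.25 = 7.0000
x' = 1.5 + 7.0000·(sin -0.0236 − sin -0.5236) = 4.8348
y' = -4 − 7.0000·(cos -0.0236 − cos -0.5236) = -4.9359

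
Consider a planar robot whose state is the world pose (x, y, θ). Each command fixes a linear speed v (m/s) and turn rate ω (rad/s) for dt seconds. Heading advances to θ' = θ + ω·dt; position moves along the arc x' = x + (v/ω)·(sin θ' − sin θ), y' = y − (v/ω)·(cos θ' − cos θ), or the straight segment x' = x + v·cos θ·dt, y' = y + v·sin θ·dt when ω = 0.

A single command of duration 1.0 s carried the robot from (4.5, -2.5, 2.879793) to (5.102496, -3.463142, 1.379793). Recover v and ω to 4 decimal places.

Δθ = 1.379793 − 2.879793 = -1.500000
ω = Δθ/dt = -1.500000/1.0 = -1.5000
R = −Δy/(cos θ' − cos θ) = 0.8333
v = R·ω = 0.8333·-1.5000 = -1.2500

v = -1.2500, ω = -1.5000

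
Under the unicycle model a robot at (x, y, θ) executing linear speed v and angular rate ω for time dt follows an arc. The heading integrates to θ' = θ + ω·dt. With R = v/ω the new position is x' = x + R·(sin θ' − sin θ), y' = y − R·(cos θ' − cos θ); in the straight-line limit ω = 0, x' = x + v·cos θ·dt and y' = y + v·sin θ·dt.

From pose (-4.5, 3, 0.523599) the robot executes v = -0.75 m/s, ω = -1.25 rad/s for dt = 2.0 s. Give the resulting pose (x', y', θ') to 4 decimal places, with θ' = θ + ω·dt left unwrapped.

θ' = 0.5236 + -1.25·2.0 = -1.9764
R = v/ω = -0.75/-1.25 = 0.6000
x' = -4.5 + 0.6000·(sin -1.9764 − sin 0.5236) = -5.3513
y' = 3 − 0.6000·(cos -1.9764 − cos 0.5236) = 3.7564

(-5.3513, 3.7564, -1.9764)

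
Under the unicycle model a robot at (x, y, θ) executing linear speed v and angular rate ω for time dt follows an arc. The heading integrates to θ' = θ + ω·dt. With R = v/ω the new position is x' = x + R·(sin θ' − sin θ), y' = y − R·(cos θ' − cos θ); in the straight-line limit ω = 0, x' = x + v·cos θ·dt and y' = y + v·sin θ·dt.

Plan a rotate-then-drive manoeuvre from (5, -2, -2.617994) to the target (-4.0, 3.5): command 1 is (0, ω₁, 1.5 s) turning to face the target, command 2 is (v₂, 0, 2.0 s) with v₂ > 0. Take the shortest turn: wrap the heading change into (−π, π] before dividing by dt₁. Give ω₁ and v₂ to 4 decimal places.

heading to target = atan2(3.5−-2, -4−5) = 2.5930
Δθ = wrap(2.5930 − -2.6180) = -1.0721; ω₁ = Δθ/dt₁ = -0.7148
distance = √((-4−5)² + (3.5−-2)²) = 10.5475; v₂ = distance/dt₂ = 5.2738

ω₁ = -0.7148, v₂ = 5.2738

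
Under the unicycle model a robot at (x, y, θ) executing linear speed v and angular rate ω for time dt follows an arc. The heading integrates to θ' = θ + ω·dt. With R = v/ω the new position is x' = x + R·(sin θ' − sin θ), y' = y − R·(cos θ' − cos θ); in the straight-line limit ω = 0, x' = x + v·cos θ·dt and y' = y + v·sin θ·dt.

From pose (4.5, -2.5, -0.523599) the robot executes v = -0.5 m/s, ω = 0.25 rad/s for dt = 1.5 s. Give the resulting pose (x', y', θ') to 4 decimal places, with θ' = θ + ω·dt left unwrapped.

(3.7961, -2.2541, -0.1486)

θ' = -0.5236 + 0.25·1.5 = -0.1486
R = v/ω = -0.5/0.25 = -2.0000
x' = 4.5 + -2.0000·(sin -0.1486 − sin -0.5236) = 3.7961
y' = -2.5 − -2.0000·(cos -0.1486 − cos -0.5236) = -2.2541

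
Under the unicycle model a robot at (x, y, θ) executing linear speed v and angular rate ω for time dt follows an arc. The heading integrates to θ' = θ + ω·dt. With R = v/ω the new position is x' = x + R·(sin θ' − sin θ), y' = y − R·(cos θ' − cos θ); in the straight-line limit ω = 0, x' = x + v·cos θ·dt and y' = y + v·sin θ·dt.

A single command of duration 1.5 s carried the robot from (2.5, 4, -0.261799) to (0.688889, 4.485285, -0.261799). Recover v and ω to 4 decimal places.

Δθ = -0.261799 − -0.261799 = 0.000000
ω = Δθ/dt = 0.000000/1.5 = 0.0000
ω = 0 → v = (Δx·cos θ + Δy·sin θ)/dt = -1.2500

v = -1.2500, ω = 0.0000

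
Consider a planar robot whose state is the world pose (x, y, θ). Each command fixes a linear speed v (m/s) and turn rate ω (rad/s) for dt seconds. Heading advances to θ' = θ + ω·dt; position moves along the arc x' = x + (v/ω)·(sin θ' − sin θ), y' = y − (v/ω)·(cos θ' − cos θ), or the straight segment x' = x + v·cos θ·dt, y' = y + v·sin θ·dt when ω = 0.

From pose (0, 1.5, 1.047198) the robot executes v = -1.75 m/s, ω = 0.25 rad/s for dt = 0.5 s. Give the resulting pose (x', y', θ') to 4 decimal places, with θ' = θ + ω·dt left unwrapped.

(-0.3891, 0.7169, 1.1722)

θ' = 1.0472 + 0.25·0.5 = 1.1722
R = v/ω = -1.75/0.25 = -7.0000
x' = 0 + -7.0000·(sin 1.1722 − sin 1.0472) = -0.3891
y' = 1.5 − -7.0000·(cos 1.1722 − cos 1.0472) = 0.7169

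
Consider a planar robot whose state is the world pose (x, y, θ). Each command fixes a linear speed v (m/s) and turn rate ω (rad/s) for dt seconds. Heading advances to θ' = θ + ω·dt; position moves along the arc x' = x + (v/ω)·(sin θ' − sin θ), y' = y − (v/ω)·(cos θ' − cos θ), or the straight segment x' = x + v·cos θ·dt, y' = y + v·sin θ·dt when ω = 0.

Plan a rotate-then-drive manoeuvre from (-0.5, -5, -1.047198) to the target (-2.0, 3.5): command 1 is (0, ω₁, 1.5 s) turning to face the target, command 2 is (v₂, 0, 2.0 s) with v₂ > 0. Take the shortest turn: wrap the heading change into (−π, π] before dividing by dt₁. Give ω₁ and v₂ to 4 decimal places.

heading to target = atan2(3.5−-5, -2−-0.5) = 1.7455
Δθ = wrap(1.7455 − -1.0472) = 2.7927; ω₁ = Δθ/dt₁ = 1.8618
distance = √((-2−-0.5)² + (3.5−-5)²) = 8.6313; v₂ = distance/dt₂ = 4.3157

ω₁ = 1.8618, v₂ = 4.3157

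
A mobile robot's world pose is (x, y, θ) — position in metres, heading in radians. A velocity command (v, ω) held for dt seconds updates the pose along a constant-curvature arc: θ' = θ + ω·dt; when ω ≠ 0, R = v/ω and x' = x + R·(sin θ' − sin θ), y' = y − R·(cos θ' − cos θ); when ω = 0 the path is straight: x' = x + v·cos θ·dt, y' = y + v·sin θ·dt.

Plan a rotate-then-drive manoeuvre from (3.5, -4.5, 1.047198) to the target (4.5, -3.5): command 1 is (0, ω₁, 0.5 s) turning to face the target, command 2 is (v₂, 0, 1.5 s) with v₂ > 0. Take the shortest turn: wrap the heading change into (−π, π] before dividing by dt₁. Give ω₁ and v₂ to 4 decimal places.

ω₁ = -0.5236, v₂ = 0.9428

heading to target = atan2(-3.5−-4.5, 4.5−3.5) = 0.7854
Δθ = wrap(0.7854 − 1.0472) = -0.2618; ω₁ = Δθ/dt₁ = -0.5236
distance = √((4.5−3.5)² + (-3.5−-4.5)²) = 1.4142; v₂ = distance/dt₂ = 0.9428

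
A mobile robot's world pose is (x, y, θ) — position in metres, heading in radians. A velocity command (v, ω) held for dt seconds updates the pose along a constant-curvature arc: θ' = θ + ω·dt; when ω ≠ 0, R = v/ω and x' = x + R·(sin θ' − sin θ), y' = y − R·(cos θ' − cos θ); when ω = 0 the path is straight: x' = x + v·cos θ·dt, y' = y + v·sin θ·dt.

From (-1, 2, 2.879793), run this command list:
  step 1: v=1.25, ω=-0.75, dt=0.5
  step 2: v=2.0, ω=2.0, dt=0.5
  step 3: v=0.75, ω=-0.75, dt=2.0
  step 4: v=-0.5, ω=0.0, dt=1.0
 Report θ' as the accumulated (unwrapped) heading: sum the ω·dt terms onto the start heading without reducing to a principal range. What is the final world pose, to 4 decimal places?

(-3.5619, 2.4613, 2.0048)

step 1: θ'=2.5048 (R=-1.6667) → pose (-1.5597, 2.2699, 2.5048)
step 2: θ'=3.5048 (R=1.0000) → pose (-2.5096, 2.4006, 3.5048)
step 3: θ'=2.0048 (R=-1.0000) → pose (-3.7721, 2.9149, 2.0048)
step 4: θ'=2.0048 (straight) → pose (-3.5619, 2.4613, 2.0048)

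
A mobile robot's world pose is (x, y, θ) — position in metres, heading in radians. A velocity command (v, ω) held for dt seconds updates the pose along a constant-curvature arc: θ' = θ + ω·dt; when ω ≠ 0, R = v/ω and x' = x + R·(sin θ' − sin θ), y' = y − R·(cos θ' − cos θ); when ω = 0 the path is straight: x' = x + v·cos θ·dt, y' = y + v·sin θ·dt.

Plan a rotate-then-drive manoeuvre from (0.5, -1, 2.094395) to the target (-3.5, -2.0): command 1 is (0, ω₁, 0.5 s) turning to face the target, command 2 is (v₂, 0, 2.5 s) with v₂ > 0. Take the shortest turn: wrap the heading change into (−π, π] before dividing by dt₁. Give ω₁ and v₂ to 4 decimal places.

ω₁ = 2.5844, v₂ = 1.6492

heading to target = atan2(-2−-1, -3.5−0.5) = -2.8966
Δθ = wrap(-2.8966 − 2.0944) = 1.2922; ω₁ = Δθ/dt₁ = 2.5844
distance = √((-3.5−0.5)² + (-2−-1)²) = 4.1231; v₂ = distance/dt₂ = 1.6492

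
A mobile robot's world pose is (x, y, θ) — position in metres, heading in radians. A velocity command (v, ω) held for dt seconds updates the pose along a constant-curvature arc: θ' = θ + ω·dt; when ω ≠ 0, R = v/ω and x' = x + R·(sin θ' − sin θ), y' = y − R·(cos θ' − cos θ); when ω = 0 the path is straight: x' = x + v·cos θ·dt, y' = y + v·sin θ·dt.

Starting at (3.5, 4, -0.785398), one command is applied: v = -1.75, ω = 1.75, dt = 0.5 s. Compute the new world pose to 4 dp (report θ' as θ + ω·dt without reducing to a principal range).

θ' = -0.7854 + 1.75·0.5 = 0.0896
R = v/ω = -1.75/1.75 = -1.0000
x' = 3.5 + -1.0000·(sin 0.0896 − sin -0.7854) = 2.7034
y' = 4 − -1.0000·(cos 0.0896 − cos -0.7854) = 4.2889

(2.7034, 4.2889, 0.0896)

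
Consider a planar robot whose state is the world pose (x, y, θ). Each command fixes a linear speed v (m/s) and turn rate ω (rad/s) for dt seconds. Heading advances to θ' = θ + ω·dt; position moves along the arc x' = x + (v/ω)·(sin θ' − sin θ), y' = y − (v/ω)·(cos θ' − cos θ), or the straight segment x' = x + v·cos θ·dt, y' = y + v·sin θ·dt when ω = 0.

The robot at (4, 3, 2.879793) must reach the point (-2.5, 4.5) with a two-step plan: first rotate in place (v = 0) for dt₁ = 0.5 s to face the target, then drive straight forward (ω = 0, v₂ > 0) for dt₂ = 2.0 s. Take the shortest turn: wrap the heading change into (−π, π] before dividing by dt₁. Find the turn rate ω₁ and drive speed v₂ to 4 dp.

heading to target = atan2(4.5−3, -2.5−4) = 2.9148
Δθ = wrap(2.9148 − 2.8798) = 0.0350; ω₁ = Δθ/dt₁ = 0.0700
distance = √((-2.5−4)² + (4.5−3)²) = 6.6708; v₂ = distance/dt₂ = 3.3354

ω₁ = 0.0700, v₂ = 3.3354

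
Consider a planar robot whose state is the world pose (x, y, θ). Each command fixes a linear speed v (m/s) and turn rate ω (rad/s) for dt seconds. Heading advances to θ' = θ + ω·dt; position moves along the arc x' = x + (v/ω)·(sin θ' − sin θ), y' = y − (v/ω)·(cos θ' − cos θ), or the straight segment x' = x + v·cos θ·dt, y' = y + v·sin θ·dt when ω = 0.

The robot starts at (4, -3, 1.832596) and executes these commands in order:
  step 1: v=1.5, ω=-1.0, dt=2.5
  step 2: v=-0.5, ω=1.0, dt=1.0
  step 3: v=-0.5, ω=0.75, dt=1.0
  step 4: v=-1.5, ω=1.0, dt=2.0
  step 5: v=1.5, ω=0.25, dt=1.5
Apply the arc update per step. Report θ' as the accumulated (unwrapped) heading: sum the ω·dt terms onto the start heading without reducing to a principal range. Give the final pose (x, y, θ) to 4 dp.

(4.5514, -4.1588, 3.4576)

step 1: θ'=-0.6674 (R=-1.5000) → pose (6.3773, -1.4336, -0.6674)
step 2: θ'=0.3326 (R=-0.5000) → pose (5.9046, -1.3537, 0.3326)
step 3: θ'=1.0826 (R=-0.6667) → pose (5.5335, -1.6712, 1.0826)
step 4: θ'=3.0826 (R=-1.5000) → pose (6.7698, -3.8721, 3.0826)
step 5: θ'=3.4576 (R=6.0000) → pose (4.5514, -4.1588, 3.4576)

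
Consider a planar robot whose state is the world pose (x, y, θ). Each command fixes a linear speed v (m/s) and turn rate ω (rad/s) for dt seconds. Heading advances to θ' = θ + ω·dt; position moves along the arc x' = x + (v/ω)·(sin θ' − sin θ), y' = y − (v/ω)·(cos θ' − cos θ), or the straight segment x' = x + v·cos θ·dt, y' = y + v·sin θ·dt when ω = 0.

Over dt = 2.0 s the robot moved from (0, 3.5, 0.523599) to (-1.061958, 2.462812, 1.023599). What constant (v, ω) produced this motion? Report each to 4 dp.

v = -0.7500, ω = 0.2500

Δθ = 1.023599 − 0.523599 = 0.500000
ω = Δθ/dt = 0.500000/2.0 = 0.2500
R = Δx/(sin θ' − sin θ) = -3.0000
v = R·ω = -3.0000·0.2500 = -0.7500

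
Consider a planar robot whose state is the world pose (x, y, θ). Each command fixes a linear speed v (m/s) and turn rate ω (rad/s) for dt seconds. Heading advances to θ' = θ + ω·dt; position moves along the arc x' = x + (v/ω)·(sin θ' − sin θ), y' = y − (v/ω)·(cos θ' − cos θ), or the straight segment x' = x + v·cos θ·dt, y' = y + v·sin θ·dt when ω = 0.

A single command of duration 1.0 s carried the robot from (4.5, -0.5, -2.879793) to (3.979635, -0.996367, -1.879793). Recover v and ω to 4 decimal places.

v = 0.7500, ω = 1.0000

Δθ = -1.879793 − -2.879793 = 1.000000
ω = Δθ/dt = 1.000000/1.0 = 1.0000
R = Δx/(sin θ' − sin θ) = 0.7500
v = R·ω = 0.7500·1.0000 = 0.7500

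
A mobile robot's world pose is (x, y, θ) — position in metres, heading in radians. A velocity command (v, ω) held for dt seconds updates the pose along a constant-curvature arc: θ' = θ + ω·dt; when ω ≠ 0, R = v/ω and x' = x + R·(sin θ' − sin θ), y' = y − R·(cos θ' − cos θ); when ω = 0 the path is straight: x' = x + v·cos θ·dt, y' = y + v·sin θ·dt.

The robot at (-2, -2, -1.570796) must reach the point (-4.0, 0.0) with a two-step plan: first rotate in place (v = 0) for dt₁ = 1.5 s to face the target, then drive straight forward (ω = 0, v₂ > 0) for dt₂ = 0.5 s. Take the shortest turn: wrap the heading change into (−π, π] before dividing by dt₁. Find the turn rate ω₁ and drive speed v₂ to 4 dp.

heading to target = atan2(0−-2, -4−-2) = 2.3562
Δθ = wrap(2.3562 − -1.5708) = -2.3562; ω₁ = Δθ/dt₁ = -1.5708
distance = √((-4−-2)² + (0−-2)²) = 2.8284; v₂ = distance/dt₂ = 5.6569

ω₁ = -1.5708, v₂ = 5.6569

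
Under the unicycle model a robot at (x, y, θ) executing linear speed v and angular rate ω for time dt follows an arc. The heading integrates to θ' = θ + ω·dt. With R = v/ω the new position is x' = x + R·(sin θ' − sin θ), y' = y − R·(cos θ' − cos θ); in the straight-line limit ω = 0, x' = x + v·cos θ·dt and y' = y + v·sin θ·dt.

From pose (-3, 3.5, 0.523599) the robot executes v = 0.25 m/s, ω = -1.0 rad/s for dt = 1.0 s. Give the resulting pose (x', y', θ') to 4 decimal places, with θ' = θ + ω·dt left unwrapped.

(-2.7604, 3.5057, -0.4764)

θ' = 0.5236 + -1.0·1.0 = -0.4764
R = v/ω = 0.25/-1.0 = -0.2500
x' = -3 + -0.2500·(sin -0.4764 − sin 0.5236) = -2.7604
y' = 3.5 − -0.2500·(cos -0.4764 − cos 0.5236) = 3.5057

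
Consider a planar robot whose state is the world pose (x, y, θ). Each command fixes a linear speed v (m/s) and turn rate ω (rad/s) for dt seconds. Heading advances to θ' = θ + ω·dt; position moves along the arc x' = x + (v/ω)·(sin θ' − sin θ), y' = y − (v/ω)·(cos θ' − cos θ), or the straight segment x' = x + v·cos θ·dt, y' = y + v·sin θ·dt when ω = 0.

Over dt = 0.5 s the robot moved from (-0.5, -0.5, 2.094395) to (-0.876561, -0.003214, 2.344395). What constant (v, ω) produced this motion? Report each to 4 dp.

Δθ = 2.344395 − 2.094395 = 0.250000
ω = Δθ/dt = 0.250000/0.5 = 0.5000
R = −Δy/(cos θ' − cos θ) = 2.5000
v = R·ω = 2.5000·0.5000 = 1.2500

v = 1.2500, ω = 0.5000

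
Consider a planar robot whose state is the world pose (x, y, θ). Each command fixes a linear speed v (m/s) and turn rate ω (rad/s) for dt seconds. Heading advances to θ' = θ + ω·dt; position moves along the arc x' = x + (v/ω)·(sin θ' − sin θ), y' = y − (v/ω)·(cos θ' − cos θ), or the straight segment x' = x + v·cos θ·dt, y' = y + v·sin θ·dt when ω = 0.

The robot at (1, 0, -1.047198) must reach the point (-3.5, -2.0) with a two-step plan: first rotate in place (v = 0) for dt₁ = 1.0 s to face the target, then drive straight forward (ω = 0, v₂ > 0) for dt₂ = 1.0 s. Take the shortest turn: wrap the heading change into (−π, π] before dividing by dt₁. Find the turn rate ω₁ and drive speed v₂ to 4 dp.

ω₁ = -1.6762, v₂ = 4.9244

heading to target = atan2(-2−0, -3.5−1) = -2.7234
Δθ = wrap(-2.7234 − -1.0472) = -1.6762; ω₁ = Δθ/dt₁ = -1.6762
distance = √((-3.5−1)² + (-2−0)²) = 4.9244; v₂ = distance/dt₂ = 4.9244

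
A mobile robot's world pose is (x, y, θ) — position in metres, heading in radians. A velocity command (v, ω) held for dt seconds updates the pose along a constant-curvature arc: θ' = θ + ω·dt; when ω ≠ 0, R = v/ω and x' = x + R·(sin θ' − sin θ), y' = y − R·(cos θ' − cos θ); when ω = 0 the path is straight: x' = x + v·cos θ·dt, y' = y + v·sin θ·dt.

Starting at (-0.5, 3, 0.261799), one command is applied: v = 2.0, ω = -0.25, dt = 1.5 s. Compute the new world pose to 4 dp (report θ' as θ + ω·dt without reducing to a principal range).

θ' = 0.2618 + -0.25·1.5 = -0.1132
R = v/ω = 2.0/-0.25 = -8.0000
x' = -0.5 + -8.0000·(sin -0.1132 − sin 0.2618) = 2.4742
y' = 3 − -8.0000·(cos -0.1132 − cos 0.2618) = 3.2214

(2.4742, 3.2214, -0.1132)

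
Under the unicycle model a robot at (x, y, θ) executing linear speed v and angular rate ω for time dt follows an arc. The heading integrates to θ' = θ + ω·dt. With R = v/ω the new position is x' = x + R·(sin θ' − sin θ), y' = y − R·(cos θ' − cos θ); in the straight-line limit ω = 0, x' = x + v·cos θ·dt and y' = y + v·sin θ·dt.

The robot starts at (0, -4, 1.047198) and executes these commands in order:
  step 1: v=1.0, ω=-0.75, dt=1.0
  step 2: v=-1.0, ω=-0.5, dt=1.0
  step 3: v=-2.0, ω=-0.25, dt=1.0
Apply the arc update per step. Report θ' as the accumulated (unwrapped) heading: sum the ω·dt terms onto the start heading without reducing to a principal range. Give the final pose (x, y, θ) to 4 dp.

(-2.1128, -2.7962, -0.4528)

step 1: θ'=0.2972 (R=-1.3333) → pose (0.7642, -3.3918, 0.2972)
step 2: θ'=-0.2028 (R=2.0000) → pose (-0.2243, -3.4385, -0.2028)
step 3: θ'=-0.4528 (R=8.0000) → pose (-2.1128, -2.7962, -0.4528)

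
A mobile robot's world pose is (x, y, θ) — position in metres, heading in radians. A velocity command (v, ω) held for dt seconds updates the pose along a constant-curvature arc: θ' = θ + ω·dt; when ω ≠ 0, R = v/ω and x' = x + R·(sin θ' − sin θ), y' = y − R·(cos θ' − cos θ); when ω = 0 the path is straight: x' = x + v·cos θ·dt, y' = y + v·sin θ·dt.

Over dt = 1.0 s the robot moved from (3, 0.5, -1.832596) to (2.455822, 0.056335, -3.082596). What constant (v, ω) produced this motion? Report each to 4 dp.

v = 0.7500, ω = -1.2500

Δθ = -3.082596 − -1.832596 = -1.250000
ω = Δθ/dt = -1.250000/1.0 = -1.2500
R = Δx/(sin θ' − sin θ) = -0.6000
v = R·ω = -0.6000·-1.2500 = 0.7500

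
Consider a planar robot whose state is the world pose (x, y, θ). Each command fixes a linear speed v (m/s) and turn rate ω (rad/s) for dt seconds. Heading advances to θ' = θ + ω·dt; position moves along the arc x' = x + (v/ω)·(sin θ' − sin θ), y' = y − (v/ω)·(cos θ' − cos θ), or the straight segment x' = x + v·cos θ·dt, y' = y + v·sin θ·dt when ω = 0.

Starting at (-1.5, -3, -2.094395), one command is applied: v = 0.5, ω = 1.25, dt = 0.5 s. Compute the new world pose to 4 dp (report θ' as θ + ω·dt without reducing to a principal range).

(-1.5515, -3.2405, -1.4694)

θ' = -2.0944 + 1.25·0.5 = -1.4694
R = v/ω = 0.5/1.25 = 0.4000
x' = -1.5 + 0.4000·(sin -1.4694 − sin -2.0944) = -1.5515
y' = -3 − 0.4000·(cos -1.4694 − cos -2.0944) = -3.2405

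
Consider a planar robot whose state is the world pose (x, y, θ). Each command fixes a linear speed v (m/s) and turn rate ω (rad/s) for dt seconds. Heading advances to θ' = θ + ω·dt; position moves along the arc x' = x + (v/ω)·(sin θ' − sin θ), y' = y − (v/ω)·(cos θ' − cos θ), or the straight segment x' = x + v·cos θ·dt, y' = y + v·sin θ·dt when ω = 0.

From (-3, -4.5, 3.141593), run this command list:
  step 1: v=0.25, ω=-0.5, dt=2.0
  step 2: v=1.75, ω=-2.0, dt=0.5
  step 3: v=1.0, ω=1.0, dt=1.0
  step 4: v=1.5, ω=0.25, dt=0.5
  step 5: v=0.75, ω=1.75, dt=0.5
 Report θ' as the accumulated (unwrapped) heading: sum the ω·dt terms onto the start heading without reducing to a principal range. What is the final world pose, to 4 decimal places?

(-4.3204, -1.7188, 3.1416)

step 1: θ'=2.1416 (R=-0.5000) → pose (-3.4207, -4.2702, 2.1416)
step 2: θ'=1.1416 (R=-0.8750) → pose (-3.4801, -3.4333, 1.1416)
step 3: θ'=2.1416 (R=1.0000) → pose (-3.5479, -2.4768, 2.1416)
step 4: θ'=2.2666 (R=6.0000) → pose (-3.9915, -1.8726, 2.2666)
step 5: θ'=3.1416 (R=0.4286) → pose (-4.3204, -1.7188, 3.1416)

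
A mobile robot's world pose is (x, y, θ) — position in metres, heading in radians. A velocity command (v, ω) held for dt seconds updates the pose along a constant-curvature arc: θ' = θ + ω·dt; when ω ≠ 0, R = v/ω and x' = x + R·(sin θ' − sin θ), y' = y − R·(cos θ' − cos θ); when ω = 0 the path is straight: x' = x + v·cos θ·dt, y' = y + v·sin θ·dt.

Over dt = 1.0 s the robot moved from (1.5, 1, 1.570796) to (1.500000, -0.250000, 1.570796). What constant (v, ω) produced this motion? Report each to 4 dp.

v = -1.2500, ω = 0.0000

Δθ = 1.570796 − 1.570796 = 0.000000
ω = Δθ/dt = 0.000000/1.0 = 0.0000
ω = 0 → v = (Δx·cos θ + Δy·sin θ)/dt = -1.2500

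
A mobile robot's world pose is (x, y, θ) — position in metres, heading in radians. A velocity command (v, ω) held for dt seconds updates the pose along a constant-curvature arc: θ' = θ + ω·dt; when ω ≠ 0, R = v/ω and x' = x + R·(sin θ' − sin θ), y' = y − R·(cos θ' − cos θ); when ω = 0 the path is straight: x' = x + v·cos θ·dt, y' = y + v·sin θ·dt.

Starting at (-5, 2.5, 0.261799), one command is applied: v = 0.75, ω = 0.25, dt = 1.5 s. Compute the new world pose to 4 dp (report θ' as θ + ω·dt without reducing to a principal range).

θ' = 0.2618 + 0.25·1.5 = 0.6368
R = v/ω = 0.75/0.25 = 3.0000
x' = -5 + 3.0000·(sin 0.6368 − sin 0.2618) = -3.9926
y' = 2.5 − 3.0000·(cos 0.6368 − cos 0.2618) = 2.9858

(-3.9926, 2.9858, 0.6368)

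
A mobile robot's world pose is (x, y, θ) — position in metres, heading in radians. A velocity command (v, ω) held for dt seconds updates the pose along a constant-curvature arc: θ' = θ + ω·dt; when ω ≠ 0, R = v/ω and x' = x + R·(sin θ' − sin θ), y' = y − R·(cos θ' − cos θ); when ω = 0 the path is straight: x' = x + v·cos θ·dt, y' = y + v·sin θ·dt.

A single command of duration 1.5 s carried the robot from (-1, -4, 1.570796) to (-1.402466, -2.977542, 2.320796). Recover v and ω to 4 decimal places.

Δθ = 2.320796 − 1.570796 = 0.750000
ω = Δθ/dt = 0.750000/1.5 = 0.5000
R = −Δy/(cos θ' − cos θ) = 1.5000
v = R·ω = 1.5000·0.5000 = 0.7500

v = 0.7500, ω = 0.5000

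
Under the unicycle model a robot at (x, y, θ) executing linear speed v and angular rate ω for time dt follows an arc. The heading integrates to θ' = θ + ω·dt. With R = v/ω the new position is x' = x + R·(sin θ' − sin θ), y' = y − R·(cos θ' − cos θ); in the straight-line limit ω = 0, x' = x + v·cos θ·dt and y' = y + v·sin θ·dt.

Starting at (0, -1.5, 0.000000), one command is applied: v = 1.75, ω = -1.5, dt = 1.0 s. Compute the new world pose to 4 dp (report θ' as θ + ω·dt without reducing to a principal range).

(1.1637, -2.5841, -1.5000)

θ' = 0.0000 + -1.5·1.0 = -1.5000
R = v/ω = 1.75/-1.5 = -1.1667
x' = 0 + -1.1667·(sin -1.5000 − sin 0.0000) = 1.1637
y' = -1.5 − -1.1667·(cos -1.5000 − cos 0.0000) = -2.5841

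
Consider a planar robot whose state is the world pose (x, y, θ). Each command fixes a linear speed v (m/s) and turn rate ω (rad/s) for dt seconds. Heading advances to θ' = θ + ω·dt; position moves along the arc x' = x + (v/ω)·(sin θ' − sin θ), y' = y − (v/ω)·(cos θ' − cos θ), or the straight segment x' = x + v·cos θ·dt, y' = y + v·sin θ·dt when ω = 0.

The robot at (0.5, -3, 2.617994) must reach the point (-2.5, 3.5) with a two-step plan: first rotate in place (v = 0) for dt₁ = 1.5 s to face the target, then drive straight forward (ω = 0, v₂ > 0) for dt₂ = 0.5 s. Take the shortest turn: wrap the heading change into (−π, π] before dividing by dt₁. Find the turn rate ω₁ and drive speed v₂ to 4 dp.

ω₁ = -0.4099, v₂ = 14.3178

heading to target = atan2(3.5−-3, -2.5−0.5) = 2.0032
Δθ = wrap(2.0032 − 2.6180) = -0.6148; ω₁ = Δθ/dt₁ = -0.4099
distance = √((-2.5−0.5)² + (3.5−-3)²) = 7.1589; v₂ = distance/dt₂ = 14.3178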